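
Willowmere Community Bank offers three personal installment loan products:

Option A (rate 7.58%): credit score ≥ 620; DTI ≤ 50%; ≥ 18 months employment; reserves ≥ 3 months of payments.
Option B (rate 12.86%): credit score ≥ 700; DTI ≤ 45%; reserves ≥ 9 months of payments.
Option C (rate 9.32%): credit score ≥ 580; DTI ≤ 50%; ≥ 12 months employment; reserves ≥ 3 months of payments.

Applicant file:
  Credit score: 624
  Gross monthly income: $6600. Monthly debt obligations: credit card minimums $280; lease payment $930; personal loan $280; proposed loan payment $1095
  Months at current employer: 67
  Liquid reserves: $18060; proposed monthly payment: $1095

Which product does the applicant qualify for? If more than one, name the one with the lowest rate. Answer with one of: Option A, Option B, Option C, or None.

Total debts = (280 + 930 + 280 + 1,095) = 2,585; DTI = 2,585/6,600 = 39.2%.
Reserves = 18,060/1,095 = 16.5 months.
Option A: score 624 ≥ 620; DTI 39.2% ≤ 50%; employment 67 ≥ 18 mo; reserves 16.5 ≥ 3 mo → qualifies.
Option B: score 624 < 700; DTI 39.2% ≤ 45%; reserves 16.5 ≥ 9 mo → does not qualify.
Option C: score 624 ≥ 580; DTI 39.2% ≤ 50%; employment 67 ≥ 12 mo; reserves 16.5 ≥ 3 mo → qualifies.
Qualifying: Option A, Option C. Lowest rate is 7.58% → Option A.

Option A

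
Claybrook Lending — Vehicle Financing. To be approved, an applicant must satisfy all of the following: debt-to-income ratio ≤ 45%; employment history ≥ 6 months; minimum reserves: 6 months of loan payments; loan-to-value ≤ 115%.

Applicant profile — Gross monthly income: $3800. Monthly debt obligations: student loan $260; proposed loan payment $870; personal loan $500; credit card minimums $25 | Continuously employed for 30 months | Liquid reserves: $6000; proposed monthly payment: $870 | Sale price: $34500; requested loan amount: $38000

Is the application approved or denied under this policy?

Approved

Total monthly debts = (260 + 870 + 500 + 25) = 1,655. DTI: 1,655 ÷ 3,800 = 43.6%, within the 45% cap
Employment 30 ≥ 6 months
Reserves: 6,000 ÷ 870 = 6.9 months (meets 6-month minimum)
LTV = 38,000/34,500 = 110.1% ≤ 115%
All criteria satisfied.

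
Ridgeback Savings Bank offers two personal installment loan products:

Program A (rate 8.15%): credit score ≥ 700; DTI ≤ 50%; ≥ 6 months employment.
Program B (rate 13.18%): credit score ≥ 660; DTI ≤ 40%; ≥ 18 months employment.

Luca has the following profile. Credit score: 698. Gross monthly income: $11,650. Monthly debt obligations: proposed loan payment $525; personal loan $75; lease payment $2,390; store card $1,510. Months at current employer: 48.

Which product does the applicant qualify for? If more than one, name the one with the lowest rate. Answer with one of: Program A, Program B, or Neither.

Program B

Total debts = (525 + 75 + 2,390 + 1,510) = 4,500; DTI = 4,500/11,650 = 38.6%.
Program A: score 698 < 700; DTI 38.6% ≤ 50%; employment 48 ≥ 6 mo → does not qualify.
Program B: score 698 ≥ 660; DTI 38.6% ≤ 40%; employment 48 ≥ 18 mo → qualifies.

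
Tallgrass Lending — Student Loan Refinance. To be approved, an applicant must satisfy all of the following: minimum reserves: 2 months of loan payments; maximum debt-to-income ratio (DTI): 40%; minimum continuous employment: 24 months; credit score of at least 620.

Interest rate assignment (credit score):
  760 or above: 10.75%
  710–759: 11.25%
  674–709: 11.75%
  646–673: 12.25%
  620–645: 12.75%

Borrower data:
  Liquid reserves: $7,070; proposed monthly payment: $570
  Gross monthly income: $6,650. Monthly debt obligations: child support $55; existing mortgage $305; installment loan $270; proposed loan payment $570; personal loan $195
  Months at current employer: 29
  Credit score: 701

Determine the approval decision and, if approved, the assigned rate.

Approved at 11.75%

Credit score 701 ≥ 620 (meets minimum)
Employment 29 ≥ 24 months
Reserves: 7,070 ÷ 570 = 12.4 months (meets 2-month minimum)
Total monthly debts = (55 + 305 + 270 + 570 + 195) = 1,395. DTI: 1,395 ÷ 6,650 = 21%, within the 40% cap
All requirements met. Score 701 falls in the 674–709 tier → 11.75%.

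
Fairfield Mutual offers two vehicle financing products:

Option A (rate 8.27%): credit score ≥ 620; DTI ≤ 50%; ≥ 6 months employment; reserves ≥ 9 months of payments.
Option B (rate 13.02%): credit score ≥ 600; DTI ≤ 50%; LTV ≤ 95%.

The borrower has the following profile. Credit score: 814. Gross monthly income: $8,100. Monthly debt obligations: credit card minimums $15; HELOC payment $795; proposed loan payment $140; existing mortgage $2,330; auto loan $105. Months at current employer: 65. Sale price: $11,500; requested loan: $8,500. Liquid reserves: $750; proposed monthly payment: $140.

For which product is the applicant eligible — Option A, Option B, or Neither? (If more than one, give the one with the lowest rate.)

Total debts = (15 + 795 + 140 + 2,330 + 105) = 3,385; DTI = 3,385/8,100 = 41.8%.
LTV = 8,500/11,500 = 73.9%.
Reserves = 750/140 = 5.4 months.
Option A: score 814 ≥ 620; DTI 41.8% ≤ 50%; employment 65 ≥ 6 mo; reserves 5.4 < 9 mo → does not qualify.
Option B: score 814 ≥ 600; DTI 41.8% ≤ 50%; LTV 73.9% ≤ 95% → qualifies.

Option B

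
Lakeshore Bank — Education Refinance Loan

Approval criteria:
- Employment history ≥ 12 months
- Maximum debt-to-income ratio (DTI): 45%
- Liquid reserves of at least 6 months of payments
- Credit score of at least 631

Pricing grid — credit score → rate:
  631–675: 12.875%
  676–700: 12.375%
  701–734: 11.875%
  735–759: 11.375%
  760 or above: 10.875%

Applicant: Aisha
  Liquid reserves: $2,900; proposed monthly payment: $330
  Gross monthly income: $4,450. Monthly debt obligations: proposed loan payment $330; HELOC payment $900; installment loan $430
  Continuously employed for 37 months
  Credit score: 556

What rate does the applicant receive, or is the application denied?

Credit score 556 < 631 (below minimum)
Employment 37 ≥ 12 months
Total monthly debts = (330 + 900 + 430) = 1,660. DTI: 1,660 ÷ 4,450 = 37.3%, within the 45% cap
Liquid reserves cover 2,900/330 = 8.8 months — ≥ 6 required
Not all requirements met → denied.

Denied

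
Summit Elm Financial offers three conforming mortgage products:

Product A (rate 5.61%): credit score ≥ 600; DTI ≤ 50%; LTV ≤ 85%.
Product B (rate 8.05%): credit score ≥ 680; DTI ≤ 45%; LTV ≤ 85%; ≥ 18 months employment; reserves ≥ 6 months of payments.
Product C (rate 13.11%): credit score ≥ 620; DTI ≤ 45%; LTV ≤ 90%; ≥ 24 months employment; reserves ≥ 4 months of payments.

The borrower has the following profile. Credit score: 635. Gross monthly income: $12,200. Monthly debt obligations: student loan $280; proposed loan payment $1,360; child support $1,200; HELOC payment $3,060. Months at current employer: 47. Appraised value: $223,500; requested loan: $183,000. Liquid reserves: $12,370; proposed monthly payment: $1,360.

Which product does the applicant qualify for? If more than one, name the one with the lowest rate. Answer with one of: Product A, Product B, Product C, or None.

Total debts = (280 + 1,360 + 1,200 + 3,060) = 5,900; DTI = 5,900/12,200 = 48.4%.
LTV = 183,000/223,500 = 81.9%.
Reserves = 12,370/1,360 = 9.1 months.
Product A: score 635 ≥ 600; DTI 48.4% ≤ 50%; LTV 81.9% ≤ 85% → qualifies.
Product B: score 635 < 680; DTI 48.4% > 45%; LTV 81.9% ≤ 85%; employment 47 ≥ 18 mo; reserves 9.1 ≥ 6 mo → does not qualify.
Product C: score 635 ≥ 620; DTI 48.4% > 45%; LTV 81.9% ≤ 90%; employment 47 ≥ 24 mo; reserves 9.1 ≥ 4 mo → does not qualify.

Product A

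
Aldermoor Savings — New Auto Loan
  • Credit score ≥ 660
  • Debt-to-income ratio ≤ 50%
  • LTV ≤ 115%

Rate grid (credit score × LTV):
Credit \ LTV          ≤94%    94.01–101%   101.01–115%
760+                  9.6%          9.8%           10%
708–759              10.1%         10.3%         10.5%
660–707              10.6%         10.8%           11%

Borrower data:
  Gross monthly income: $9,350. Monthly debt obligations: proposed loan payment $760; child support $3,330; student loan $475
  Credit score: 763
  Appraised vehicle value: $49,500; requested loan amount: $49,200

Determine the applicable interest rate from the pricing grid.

9.8%

Credit score 763 ≥ 660; Total monthly debts = (760 + 3,330 + 475) = 4,565. Debt-to-income = 4,565/9,350 = 48.8% — meets 50% limit
LTV: 49,200 ÷ 49,500 = 99.4%, within 115% cap
Score 763 is in the 760+ band; LTV 99.4% is in the 94.01–101% band → 9.8%.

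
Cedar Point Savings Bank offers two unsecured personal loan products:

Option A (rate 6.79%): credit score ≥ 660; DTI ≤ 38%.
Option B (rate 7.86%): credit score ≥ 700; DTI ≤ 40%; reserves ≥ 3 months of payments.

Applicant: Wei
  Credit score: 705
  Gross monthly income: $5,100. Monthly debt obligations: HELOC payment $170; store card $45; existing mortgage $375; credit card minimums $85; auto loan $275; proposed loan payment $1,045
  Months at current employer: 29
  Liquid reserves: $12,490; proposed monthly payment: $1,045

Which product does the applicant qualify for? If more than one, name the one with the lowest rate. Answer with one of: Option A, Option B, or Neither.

Total debts = (170 + 45 + 375 + 85 + 275 + 1,045) = 1,995; DTI = 1,995/5,100 = 39.1%.
Reserves = 12,490/1,045 = 12.0 months.
Option A: score 705 ≥ 660; DTI 39.1% > 38% → does not qualify.
Option B: score 705 ≥ 700; DTI 39.1% ≤ 40%; reserves 12.0 ≥ 3 mo → qualifies.

Option B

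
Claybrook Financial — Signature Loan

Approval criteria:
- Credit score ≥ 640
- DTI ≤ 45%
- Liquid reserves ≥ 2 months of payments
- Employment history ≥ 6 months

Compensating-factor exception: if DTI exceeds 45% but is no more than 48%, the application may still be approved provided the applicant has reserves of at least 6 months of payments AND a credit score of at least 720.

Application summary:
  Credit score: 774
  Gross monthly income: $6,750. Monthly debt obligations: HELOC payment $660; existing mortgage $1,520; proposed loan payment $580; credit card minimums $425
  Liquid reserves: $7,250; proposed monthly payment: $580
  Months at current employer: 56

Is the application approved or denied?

Approved

Credit score 774 ≥ 640 (meets base)
Total debts = (660 + 1,520 + 580 + 425) = 3,185. DTI = 3,185/6,750 = 47.2% > 45% — standard DTI limit exceeded.
Liquid reserves cover 7,250/580 = 12.5 months — ≥ 2 required
Employment 56 ≥ 6 months
DTI 47.2% is within the 45%–48% exception band; checking compensating factors.
Reserves 12.5 ≥ 6 months; credit score 774 ≥ 720.
Both compensating conditions met → exception applies.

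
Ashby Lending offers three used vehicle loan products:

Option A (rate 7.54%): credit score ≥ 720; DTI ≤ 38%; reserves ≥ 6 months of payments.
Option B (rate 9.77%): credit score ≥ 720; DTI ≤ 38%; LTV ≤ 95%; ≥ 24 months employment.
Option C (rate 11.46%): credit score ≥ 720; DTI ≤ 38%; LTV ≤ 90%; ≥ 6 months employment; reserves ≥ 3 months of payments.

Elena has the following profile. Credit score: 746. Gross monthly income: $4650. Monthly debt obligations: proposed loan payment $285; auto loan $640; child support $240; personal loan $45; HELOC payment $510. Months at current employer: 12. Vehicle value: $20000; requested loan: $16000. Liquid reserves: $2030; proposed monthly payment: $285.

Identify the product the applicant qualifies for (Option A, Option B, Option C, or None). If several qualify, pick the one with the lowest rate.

Total debts = (285 + 640 + 240 + 45 + 510) = 1,720; DTI = 1,720/4,650 = 37%.
LTV = 16,000/20,000 = 80%.
Reserves = 2,030/285 = 7.1 months.
Option A: score 746 ≥ 720; DTI 37% ≤ 38%; reserves 7.1 ≥ 6 mo → qualifies.
Option B: score 746 ≥ 720; DTI 37% ≤ 38%; LTV 80% ≤ 95%; employment 12 < 24 mo → does not qualify.
Option C: score 746 ≥ 720; DTI 37% ≤ 38%; LTV 80% ≤ 90%; employment 12 ≥ 6 mo; reserves 7.1 ≥ 3 mo → qualifies.
Qualifying: Option A, Option C. Lowest rate is 7.54% → Option A.

Option A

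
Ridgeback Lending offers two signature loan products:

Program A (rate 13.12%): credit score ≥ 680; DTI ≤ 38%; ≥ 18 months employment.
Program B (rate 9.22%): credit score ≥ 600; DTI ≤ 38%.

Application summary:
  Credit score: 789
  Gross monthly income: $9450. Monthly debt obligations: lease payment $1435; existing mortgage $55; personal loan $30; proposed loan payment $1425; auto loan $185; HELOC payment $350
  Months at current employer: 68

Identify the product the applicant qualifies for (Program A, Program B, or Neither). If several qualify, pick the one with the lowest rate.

Program B

Total debts = (1,435 + 55 + 30 + 1,425 + 185 + 350) = 3,480; DTI = 3,480/9,450 = 36.8%.
Program A: score 789 ≥ 680; DTI 36.8% ≤ 38%; employment 68 ≥ 18 mo → qualifies.
Program B: score 789 ≥ 600; DTI 36.8% ≤ 38% → qualifies.
Qualifying: Program A, Program B. Lowest rate is 9.22% → Program B.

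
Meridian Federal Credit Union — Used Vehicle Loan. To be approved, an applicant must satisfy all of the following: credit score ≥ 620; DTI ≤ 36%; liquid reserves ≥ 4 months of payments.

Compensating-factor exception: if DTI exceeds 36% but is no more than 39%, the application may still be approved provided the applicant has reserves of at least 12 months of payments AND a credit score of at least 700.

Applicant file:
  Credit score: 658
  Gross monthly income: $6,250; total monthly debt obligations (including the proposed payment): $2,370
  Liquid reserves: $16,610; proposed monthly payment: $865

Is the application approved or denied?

Credit score 658 ≥ 620 (meets base)
DTI = 2,370/6,250 = 37.9% > 36% — standard DTI limit exceeded.
Reserves: 16,610 ÷ 865 = 19.2 months (meets 4-month minimum)
37.9% falls in the override range (36%–39%), so the compensating-factor test applies.
Reserves 19.2 ≥ 12 months; credit score 658 < 700.
Compensating-factor requirement not fully met.

Denied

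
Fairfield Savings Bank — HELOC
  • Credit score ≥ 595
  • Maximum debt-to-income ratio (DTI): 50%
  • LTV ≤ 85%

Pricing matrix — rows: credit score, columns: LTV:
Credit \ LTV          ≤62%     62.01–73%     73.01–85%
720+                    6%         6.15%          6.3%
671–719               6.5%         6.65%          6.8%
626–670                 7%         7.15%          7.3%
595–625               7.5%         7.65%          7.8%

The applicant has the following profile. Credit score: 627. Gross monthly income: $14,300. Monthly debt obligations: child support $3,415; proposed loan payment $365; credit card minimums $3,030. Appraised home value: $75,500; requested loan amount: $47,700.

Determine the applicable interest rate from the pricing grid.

Credit score 627 ≥ 595; Total monthly debts = (3,415 + 365 + 3,030) = 6,810. DTI = 6,810/14,300 = 47.6% ≤ 50%
Loan-to-value = 47,700/75,500 = 63.2% — pass (85% max)
Score 627 is in the 626–670 band; LTV 63.2% is in the 62.01–73% band → 7.15%.

7.15%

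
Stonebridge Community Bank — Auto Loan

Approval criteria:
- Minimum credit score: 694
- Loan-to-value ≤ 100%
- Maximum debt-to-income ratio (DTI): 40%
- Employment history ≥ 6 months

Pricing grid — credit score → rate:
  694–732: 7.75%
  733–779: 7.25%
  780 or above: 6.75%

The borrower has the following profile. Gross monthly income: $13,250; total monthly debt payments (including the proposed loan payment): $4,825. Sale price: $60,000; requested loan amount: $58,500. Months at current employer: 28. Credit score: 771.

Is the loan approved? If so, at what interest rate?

Credit score 771 ≥ 694 (meets minimum)
Employment 28 ≥ 6 months
LTV = 58,500/60,000 = 97.5% ≤ 100%
Debt-to-income = 4,825/13,250 = 36.4% — meets 40% limit
All requirements met. Score 771 falls in the 733–779 tier → 7.25%.

Approved at 7.25%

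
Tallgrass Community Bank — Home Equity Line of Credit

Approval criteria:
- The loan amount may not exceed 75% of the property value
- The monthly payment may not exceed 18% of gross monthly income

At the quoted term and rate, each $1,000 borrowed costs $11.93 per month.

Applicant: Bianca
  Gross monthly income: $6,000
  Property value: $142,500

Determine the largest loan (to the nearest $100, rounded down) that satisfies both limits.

$90,500

Payment cap: 18% × $6,000 = $1,080/month.
At $11.93 per $1,000, that supports 1,080/11.93 × 1,000 ≈ $90,528 → $90,500.
LTV cap: 75% × $142,500 = $106,875 → $106,800.
Binding constraint: payment-to-income.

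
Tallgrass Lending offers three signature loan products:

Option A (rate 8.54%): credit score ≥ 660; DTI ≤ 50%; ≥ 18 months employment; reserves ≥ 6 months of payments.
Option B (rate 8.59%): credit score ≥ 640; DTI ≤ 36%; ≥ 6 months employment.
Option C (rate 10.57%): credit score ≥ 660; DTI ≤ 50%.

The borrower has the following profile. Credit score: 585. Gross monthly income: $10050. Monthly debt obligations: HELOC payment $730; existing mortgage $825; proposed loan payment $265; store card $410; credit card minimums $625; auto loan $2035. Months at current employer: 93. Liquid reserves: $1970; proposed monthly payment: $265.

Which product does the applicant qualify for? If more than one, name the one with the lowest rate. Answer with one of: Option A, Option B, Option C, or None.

Total debts = (730 + 825 + 265 + 410 + 625 + 2,035) = 4,890; DTI = 4,890/10,050 = 48.7%.
Reserves = 1,970/265 = 7.4 months.
Option A: score 585 < 660; DTI 48.7% ≤ 50%; employment 93 ≥ 18 mo; reserves 7.4 ≥ 6 mo → does not qualify.
Option B: score 585 < 640; DTI 48.7% > 36%; employment 93 ≥ 6 mo → does not qualify.
Option C: score 585 < 660; DTI 48.7% ≤ 50% → does not qualify.

None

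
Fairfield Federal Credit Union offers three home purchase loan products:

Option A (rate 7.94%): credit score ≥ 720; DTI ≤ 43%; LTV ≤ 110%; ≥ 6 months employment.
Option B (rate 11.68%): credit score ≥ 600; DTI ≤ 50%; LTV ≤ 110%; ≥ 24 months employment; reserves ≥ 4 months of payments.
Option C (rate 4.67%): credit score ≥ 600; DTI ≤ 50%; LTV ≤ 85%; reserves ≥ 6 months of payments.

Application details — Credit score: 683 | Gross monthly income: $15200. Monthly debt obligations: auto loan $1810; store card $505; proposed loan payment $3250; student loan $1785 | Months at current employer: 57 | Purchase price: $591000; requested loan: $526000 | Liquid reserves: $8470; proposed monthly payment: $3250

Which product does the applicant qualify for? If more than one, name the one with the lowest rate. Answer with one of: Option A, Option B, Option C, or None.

None

Total debts = (1,810 + 505 + 3,250 + 1,785) = 7,350; DTI = 7,350/15,200 = 48.4%.
LTV = 526,000/591,000 = 89%.
Reserves = 8,470/3,250 = 2.6 months.
Option A: score 683 < 720; DTI 48.4% > 43%; LTV 89% ≤ 110%; employment 57 ≥ 6 mo → does not qualify.
Option B: score 683 ≥ 600; DTI 48.4% ≤ 50%; LTV 89% ≤ 110%; employment 57 ≥ 24 mo; reserves 2.6 < 4 mo → does not qualify.
Option C: score 683 ≥ 600; DTI 48.4% ≤ 50%; LTV 89% > 85%; reserves 2.6 < 6 mo → does not qualify.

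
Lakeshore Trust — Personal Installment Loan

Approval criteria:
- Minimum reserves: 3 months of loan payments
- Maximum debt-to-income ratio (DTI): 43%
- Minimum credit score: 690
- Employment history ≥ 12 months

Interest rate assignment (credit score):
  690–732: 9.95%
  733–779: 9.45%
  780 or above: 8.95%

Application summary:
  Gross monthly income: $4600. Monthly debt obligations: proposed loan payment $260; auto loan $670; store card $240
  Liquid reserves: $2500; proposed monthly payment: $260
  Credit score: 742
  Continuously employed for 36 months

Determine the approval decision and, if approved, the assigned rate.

Credit score 742 ≥ 690 (meets minimum)
Total monthly debts = (260 + 670 + 240) = 1,170. Debt-to-income = 1,170/4,600 = 25.4% — meets 43% limit
Liquid reserves cover 2,500/260 = 9.6 months — ≥ 3 required
Employment 36 ≥ 12 months
All requirements met. Score 742 falls in the 733–779 tier → 9.45%.

Approved at 9.45%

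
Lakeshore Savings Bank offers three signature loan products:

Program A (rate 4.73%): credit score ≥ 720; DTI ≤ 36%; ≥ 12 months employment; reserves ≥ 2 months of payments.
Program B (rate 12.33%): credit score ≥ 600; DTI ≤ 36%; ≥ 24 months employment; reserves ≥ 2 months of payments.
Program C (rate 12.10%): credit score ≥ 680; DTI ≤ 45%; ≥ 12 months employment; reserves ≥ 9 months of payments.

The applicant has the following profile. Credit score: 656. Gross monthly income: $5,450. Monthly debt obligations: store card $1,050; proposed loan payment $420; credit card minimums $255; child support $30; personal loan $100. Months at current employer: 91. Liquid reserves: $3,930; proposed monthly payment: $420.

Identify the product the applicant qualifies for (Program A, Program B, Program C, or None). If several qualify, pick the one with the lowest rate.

Total debts = (1,050 + 420 + 255 + 30 + 100) = 1,855; DTI = 1,855/5,450 = 34%.
Reserves = 3,930/420 = 9.4 months.
Program A: score 656 < 720; DTI 34% ≤ 36%; employment 91 ≥ 12 mo; reserves 9.4 ≥ 2 mo → does not qualify.
Program B: score 656 ≥ 600; DTI 34% ≤ 36%; employment 91 ≥ 24 mo; reserves 9.4 ≥ 2 mo → qualifies.
Program C: score 656 < 680; DTI 34% ≤ 45%; employment 91 ≥ 12 mo; reserves 9.4 ≥ 9 mo → does not qualify.

Program B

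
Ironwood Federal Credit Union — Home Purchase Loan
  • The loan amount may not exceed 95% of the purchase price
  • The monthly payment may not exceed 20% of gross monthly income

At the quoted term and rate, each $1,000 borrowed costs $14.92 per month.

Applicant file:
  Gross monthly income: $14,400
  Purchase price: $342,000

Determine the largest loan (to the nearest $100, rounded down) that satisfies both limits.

Payment cap: 20% × $14,400 = $2,880/month.
At $14.92 per $1,000, that supports 2,880/14.92 × 1,000 ≈ $193,029 → $193,000.
LTV cap: 95% × $342,000 = $324,900 → $324,900.
Binding constraint: payment-to-income.

$193,000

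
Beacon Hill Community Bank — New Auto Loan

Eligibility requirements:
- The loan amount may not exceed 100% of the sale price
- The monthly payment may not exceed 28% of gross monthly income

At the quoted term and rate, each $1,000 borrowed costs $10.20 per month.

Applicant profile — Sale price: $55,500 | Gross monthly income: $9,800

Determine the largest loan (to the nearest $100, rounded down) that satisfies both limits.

Payment cap: 28% × $9,800 = $2,744/month.
At $10.20 per $1,000, that supports 2,744/10.20 × 1,000 ≈ $269,019 → $269,000.
LTV cap: 100% × $55,500 = $55,500 → $55,500.
Binding constraint: loan-to-value.

$55,500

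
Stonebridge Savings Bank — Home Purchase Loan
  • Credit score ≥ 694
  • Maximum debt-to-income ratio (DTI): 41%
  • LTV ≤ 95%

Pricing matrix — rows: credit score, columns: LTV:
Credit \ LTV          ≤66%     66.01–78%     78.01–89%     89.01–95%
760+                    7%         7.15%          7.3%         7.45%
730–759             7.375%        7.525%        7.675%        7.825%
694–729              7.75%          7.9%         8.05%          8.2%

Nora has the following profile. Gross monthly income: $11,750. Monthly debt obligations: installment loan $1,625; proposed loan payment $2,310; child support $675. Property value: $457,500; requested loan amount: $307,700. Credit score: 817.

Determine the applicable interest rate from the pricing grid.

Credit score 817 ≥ 694; Total monthly debts = (1,625 + 2,310 + 675) = 4,610. DTI: 4,610 ÷ 11,750 = 39.2%, within the 41% cap
LTV: 307,700 ÷ 457,500 = 67.3%, within 95% cap
Score 817 is in the 760+ band; LTV 67.3% is in the 66.01–78% band → 7.15%.

7.15%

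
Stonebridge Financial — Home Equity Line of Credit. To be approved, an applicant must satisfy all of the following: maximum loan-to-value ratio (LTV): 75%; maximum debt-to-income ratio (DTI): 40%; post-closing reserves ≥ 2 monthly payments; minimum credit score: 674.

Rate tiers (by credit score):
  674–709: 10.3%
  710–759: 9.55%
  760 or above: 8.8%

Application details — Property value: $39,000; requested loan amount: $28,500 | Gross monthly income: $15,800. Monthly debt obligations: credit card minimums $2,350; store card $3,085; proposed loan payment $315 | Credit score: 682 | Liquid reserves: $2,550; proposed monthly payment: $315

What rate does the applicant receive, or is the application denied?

Approved at 10.3%

Credit score 682 ≥ 674 (meets minimum)
Total monthly debts = (2,350 + 3,085 + 315) = 5,750. DTI = 5,750/15,800 = 36.4% ≤ 40%
Loan-to-value = 28,500/39,000 = 73.1% — pass (75% max)
Reserves: 2,550 ÷ 315 = 8.1 months (meets 2-month minimum)
All requirements met. Score 682 falls in the 674–709 tier → 10.3%.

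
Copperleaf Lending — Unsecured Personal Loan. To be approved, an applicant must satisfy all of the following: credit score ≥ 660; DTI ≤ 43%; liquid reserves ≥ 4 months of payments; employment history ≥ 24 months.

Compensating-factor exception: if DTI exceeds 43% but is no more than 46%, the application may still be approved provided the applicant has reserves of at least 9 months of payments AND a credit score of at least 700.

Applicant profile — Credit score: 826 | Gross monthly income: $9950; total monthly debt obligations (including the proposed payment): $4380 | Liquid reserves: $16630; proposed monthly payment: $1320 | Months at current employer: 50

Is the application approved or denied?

Credit score 826 ≥ 660 (meets base)
DTI: 4,380 ÷ 9,950 = 44%, over the 43% base limit.
Reserves: 16,630 ÷ 1,320 = 12.6 months (meets 4-month minimum)
Employment 50 ≥ 24 months
DTI 44% is within the 43%–46% exception band; checking compensating factors.
Reserves 12.6 ≥ 9 months; credit score 826 ≥ 700.
Both override conditions satisfied; DTI exception granted.

Approved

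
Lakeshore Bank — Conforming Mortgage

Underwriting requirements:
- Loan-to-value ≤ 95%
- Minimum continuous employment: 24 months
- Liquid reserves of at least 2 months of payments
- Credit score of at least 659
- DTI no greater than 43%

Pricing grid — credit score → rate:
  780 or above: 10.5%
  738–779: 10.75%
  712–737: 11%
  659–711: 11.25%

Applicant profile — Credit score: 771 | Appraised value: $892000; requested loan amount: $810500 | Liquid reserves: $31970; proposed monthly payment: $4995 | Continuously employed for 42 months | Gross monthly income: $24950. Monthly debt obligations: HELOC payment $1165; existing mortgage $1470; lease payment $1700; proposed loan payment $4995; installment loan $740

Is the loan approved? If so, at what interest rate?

Credit score 771 ≥ 659 (meets minimum)
Total monthly debts = (1,165 + 1,470 + 1,700 + 4,995 + 740) = 10,070. DTI: 10,070 ÷ 24,950 = 40.4%, within the 43% cap
Loan-to-value = 810,500/892,000 = 90.9% — pass (95% max)
Employment 42 ≥ 24 months
Reserves: 31,970 ÷ 4,995 = 6.4 months (meets 2-month minimum)
All requirements met. Score 771 falls in the 738–779 tier → 10.75%.

Approved at 10.75%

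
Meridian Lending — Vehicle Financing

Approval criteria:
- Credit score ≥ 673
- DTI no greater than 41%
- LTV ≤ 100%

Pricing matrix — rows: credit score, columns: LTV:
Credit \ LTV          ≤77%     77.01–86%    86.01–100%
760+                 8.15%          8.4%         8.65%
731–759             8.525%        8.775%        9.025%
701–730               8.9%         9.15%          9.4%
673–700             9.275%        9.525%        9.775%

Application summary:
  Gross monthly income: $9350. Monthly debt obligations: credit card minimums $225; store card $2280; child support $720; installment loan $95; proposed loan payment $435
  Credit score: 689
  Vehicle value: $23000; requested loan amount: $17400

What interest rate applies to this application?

Credit score 689 ≥ 673; Total monthly debts = (225 + 2,280 + 720 + 95 + 435) = 3,755. DTI = 3,755/9,350 = 40.2% ≤ 41%
LTV: 17,400 ÷ 23,000 = 75.7%, within 100% cap
Score 689 is in the 673–700 band; LTV 75.7% is in the ≤77% band → 9.275%.

9.275%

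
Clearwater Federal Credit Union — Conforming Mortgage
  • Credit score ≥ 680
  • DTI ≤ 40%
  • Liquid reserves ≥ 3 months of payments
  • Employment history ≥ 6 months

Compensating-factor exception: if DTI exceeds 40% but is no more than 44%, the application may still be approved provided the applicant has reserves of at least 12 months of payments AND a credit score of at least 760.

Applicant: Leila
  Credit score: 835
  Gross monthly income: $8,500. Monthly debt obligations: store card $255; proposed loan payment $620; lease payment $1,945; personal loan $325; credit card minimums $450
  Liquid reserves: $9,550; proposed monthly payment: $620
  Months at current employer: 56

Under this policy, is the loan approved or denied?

Credit score 835 ≥ 680 (meets base)
Total debts = (255 + 620 + 1,945 + 325 + 450) = 3,595. DTI = 3,595/8,500 = 42.3% > 40% — standard DTI limit exceeded.
Liquid reserves cover 9,550/620 = 15.4 months — ≥ 3 required
Employment 56 ≥ 6 months
42.3% falls in the override range (40%–44%), so the compensating-factor test applies.
Reserves 15.4 ≥ 12 months; credit score 835 ≥ 760.
Both override conditions satisfied; DTI exception granted.

Approved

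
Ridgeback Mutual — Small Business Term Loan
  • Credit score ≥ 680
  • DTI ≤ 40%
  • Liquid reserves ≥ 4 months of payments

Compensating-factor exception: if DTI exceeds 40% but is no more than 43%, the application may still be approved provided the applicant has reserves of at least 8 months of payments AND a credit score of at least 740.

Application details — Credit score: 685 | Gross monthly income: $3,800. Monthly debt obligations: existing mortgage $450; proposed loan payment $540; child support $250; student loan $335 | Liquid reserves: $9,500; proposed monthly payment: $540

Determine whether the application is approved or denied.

Denied

Credit score 685 ≥ 680 (meets base)
Total debts = (450 + 540 + 250 + 335) = 1,575. DTI: 1,575 ÷ 3,800 = 41.4%, over the 40% base limit.
Reserves: 9,500 ÷ 540 = 17.6 months (meets 4-month minimum)
41.4% falls in the override range (40%–43%), so the compensating-factor test applies.
Reserves 17.6 ≥ 8 months; credit score 685 < 740.
Compensating-factor requirement not fully met.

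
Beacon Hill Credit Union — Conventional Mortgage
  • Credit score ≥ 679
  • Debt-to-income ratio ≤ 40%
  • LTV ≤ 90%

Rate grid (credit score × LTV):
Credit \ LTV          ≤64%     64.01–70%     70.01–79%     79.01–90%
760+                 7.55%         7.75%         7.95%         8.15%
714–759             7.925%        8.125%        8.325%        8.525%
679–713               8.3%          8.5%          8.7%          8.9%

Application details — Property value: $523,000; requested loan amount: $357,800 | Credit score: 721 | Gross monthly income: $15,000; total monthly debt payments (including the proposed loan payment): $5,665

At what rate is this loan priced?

Credit score 721 ≥ 679; DTI = 5,665/15,000 = 37.8% ≤ 40%
Loan-to-value = 357,800/523,000 = 68.4% — pass (90% max)
Row: 721 falls in 714–759. Column: 68.4% falls in 64.01–70%. Rate = 8.125%.

8.125%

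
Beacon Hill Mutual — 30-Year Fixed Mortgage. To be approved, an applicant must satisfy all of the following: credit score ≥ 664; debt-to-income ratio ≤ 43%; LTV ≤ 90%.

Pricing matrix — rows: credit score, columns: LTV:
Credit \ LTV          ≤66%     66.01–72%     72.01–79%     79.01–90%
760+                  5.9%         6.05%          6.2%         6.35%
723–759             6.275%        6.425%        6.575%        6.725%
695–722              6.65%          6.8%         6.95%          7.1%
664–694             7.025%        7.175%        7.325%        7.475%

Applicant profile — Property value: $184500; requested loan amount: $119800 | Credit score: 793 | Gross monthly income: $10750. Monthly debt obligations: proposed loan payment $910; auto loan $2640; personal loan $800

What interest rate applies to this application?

Credit score 793 ≥ 664; Total monthly debts = (910 + 2,640 + 800) = 4,350. Debt-to-income = 4,350/10,750 = 40.5% — meets 43% limit
LTV: 119,800 ÷ 184,500 = 64.9%, within 90% cap
Credit 793 → row 760+; LTV 64.9% → column ≤66%. Grid cell → 5.9%.

5.9%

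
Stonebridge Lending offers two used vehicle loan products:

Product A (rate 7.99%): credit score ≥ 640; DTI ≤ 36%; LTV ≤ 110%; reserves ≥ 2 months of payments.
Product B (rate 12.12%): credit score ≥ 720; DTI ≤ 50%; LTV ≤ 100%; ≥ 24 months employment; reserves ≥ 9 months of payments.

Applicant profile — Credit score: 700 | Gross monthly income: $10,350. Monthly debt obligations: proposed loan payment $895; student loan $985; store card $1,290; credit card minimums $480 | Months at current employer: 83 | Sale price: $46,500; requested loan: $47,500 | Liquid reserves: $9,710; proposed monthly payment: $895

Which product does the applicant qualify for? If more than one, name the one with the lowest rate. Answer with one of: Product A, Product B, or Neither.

Product A

Total debts = (895 + 985 + 1,290 + 480) = 3,650; DTI = 3,650/10,350 = 35.3%.
LTV = 47,500/46,500 = 102.2%.
Reserves = 9,710/895 = 10.8 months.
Product A: score 700 ≥ 640; DTI 35.3% ≤ 36%; LTV 102.2% ≤ 110%; reserves 10.8 ≥ 2 mo → qualifies.
Product B: score 700 < 720; DTI 35.3% ≤ 50%; LTV 102.2% > 100%; employment 83 ≥ 24 mo; reserves 10.8 ≥ 9 mo → does not qualify.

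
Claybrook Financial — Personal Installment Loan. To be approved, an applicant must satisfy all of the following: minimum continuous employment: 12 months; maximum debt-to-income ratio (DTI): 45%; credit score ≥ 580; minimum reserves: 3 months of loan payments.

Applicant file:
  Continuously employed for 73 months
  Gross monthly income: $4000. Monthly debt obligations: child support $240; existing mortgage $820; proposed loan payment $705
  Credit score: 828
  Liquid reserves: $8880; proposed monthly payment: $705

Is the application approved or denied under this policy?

Approved

Employment 73 ≥ 12 months
Total monthly debts = (240 + 820 + 705) = 1,765. DTI = 1,765/4,000 = 44.1% ≤ 45%
Credit score 828 ≥ 580 (meets)
Liquid reserves cover 8,880/705 = 12.6 months — ≥ 3 required
All criteria satisfied.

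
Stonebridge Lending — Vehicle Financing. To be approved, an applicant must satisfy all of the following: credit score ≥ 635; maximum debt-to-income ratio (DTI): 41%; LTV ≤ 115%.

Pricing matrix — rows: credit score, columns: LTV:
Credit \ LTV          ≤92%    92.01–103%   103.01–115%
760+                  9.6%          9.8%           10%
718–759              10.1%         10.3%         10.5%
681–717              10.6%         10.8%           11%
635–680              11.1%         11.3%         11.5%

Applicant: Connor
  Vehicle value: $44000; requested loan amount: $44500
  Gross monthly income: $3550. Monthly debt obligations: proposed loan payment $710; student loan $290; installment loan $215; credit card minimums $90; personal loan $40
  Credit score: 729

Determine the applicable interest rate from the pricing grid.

10.3%

Credit score 729 ≥ 635; Total monthly debts = (710 + 290 + 215 + 90 + 40) = 1,345. Debt-to-income = 1,345/3,550 = 37.9% — meets 41% limit
Loan-to-value = 44,500/44,000 = 101.1% — pass (115% max)
Score 729 is in the 718–759 band; LTV 101.1% is in the 92.01–103% band → 10.3%.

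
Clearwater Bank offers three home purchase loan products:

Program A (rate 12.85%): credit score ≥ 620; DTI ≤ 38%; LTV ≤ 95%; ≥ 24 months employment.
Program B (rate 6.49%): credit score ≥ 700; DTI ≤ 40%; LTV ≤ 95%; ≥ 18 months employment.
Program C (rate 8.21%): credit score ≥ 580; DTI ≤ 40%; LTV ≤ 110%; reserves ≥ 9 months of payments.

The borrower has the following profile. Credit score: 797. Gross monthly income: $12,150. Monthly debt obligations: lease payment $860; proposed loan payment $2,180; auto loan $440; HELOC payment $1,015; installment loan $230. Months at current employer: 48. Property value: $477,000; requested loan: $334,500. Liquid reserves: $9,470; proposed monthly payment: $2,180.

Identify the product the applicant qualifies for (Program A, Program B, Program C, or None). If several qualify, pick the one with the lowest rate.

Total debts = (860 + 2,180 + 440 + 1,015 + 230) = 4,725; DTI = 4,725/12,150 = 38.9%.
LTV = 334,500/477,000 = 70.1%.
Reserves = 9,470/2,180 = 4.3 months.
Program A: score 797 ≥ 620; DTI 38.9% > 38%; LTV 70.1% ≤ 95%; employment 48 ≥ 24 mo → does not qualify.
Program B: score 797 ≥ 700; DTI 38.9% ≤ 40%; LTV 70.1% ≤ 95%; employment 48 ≥ 18 mo → qualifies.
Program C: score 797 ≥ 580; DTI 38.9% ≤ 40%; LTV 70.1% ≤ 110%; reserves 4.3 < 9 mo → does not qualify.

Program B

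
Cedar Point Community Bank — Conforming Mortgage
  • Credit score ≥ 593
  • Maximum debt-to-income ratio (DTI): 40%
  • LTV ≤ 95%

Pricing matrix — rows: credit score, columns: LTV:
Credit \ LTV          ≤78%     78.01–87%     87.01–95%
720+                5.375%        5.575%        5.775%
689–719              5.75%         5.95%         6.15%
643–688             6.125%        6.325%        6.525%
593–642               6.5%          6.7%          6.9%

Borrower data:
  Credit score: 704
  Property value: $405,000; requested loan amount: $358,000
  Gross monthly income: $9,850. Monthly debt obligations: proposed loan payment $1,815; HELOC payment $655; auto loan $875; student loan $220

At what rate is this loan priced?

Credit score 704 ≥ 593; Total monthly debts = (1,815 + 655 + 875 + 220) = 3,565. Debt-to-income = 3,565/9,850 = 36.2% — meets 40% limit
LTV = 358,000/405,000 = 88.4% ≤ 95%
Score 704 is in the 689–719 band; LTV 88.4% is in the 87.01–95% band → 6.15%.

6.15%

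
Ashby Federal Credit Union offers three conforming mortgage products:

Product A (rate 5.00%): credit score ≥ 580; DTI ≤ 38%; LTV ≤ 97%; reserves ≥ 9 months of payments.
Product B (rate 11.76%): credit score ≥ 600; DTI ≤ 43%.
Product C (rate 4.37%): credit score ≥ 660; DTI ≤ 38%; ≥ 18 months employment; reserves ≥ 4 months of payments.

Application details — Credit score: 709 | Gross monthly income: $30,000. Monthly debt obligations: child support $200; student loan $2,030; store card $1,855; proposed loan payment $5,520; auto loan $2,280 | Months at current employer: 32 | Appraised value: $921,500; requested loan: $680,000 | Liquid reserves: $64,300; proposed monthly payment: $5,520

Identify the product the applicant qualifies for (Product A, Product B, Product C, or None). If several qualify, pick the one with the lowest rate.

Total debts = (200 + 2,030 + 1,855 + 5,520 + 2,280) = 11,885; DTI = 11,885/30,000 = 39.6%.
LTV = 680,000/921,500 = 73.8%.
Reserves = 64,300/5,520 = 11.6 months.
Product A: score 709 ≥ 580; DTI 39.6% > 38%; LTV 73.8% ≤ 97%; reserves 11.6 ≥ 9 mo → does not qualify.
Product B: score 709 ≥ 600; DTI 39.6% ≤ 43% → qualifies.
Product C: score 709 ≥ 660; DTI 39.6% > 38%; employment 32 ≥ 18 mo; reserves 11.6 ≥ 4 mo → does not qualify.

Product B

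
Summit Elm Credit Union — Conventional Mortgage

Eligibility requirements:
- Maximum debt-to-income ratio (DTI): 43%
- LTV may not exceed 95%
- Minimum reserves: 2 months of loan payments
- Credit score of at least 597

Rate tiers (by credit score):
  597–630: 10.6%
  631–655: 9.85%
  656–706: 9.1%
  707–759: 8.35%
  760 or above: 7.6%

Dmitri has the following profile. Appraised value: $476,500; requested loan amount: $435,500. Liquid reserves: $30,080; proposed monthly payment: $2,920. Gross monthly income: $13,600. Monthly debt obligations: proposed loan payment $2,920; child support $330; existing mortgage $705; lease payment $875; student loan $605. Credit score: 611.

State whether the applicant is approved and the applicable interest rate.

Approved at 10.6%

Credit score 611 ≥ 597 (meets minimum)
Liquid reserves cover 30,080/2,920 = 10.3 months — ≥ 2 required
Loan-to-value = 435,500/476,500 = 91.4% — pass (95% max)
Total monthly debts = (2,920 + 330 + 705 + 875 + 605) = 5,435. DTI: 5,435 ÷ 13,600 = 40%, within the 43% cap
All requirements met. Score 611 falls in the 597–630 tier → 10.6%.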